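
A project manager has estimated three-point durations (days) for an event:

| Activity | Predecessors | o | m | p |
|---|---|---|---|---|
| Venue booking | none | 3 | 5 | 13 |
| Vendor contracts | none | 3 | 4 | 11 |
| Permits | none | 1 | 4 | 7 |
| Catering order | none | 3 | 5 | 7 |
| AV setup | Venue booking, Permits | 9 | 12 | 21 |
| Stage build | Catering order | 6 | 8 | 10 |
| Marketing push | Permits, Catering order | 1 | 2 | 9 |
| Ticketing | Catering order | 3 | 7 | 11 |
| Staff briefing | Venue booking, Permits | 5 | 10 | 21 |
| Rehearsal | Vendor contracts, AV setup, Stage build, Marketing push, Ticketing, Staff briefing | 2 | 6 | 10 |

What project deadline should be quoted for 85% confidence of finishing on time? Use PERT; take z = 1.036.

te_Venue booking = (3 + 4·5 + 13)/6 = 36/6 = 6; σ²_Venue booking = ((13−3)/6)² = 2.778
te_Vendor contracts = (3 + 4·4 + 11)/6 = 30/6 = 5; σ²_Vendor contracts = ((11−3)/6)² = 1.778
te_Permits = (1 + 4·4 + 7)/6 = 24/6 = 4; σ²_Permits = ((7−1)/6)² = 1.000
te_Catering order = (3 + 4·5 + 7)/6 = 30/6 = 5; σ²_Catering order = ((7−3)/6)² = 0.444
te_AV setup = (9 + 4·12 + 21)/6 = 78/6 = 13; σ²_AV setup = ((21−9)/6)² = 4.000
te_Stage build = (6 + 4·8 + 10)/6 = 48/6 = 8; σ²_Stage build = ((10−6)/6)² = 0.444
te_Marketing push = (1 + 4·2 + 9)/6 = 18/6 = 3; σ²_Marketing push = ((9−1)/6)² = 1.778
te_Ticketing = (3 + 4·7 + 11)/6 = 42/6 = 7; σ²_Ticketing = ((11−3)/6)² = 1.778
te_Staff briefing = (5 + 4·10 + 21)/6 = 66/6 = 11; σ²_Staff briefing = ((21−5)/6)² = 7.111
te_Rehearsal = (2 + 4·6 + 10)/6 = 36/6 = 6; σ²_Rehearsal = ((10−2)/6)² = 1.778

Forward pass:
ES_Venue booking = 0; EF_Venue booking = 6
ES_Vendor contracts = 0; EF_Vendor contracts = 5
ES_Permits = 0; EF_Permits = 4
ES_Catering order = 0; EF_Catering order = 5
ES_AV setup = max(EF_Venue booking=6, EF_Permits=4) = 6; EF_AV setup = 6+13 = 19
ES_Stage build = 5; EF_Stage build = 5+8 = 13
ES_Marketing push = max(EF_Permits=4, EF_Catering order=5) = 5; EF_Marketing push = 5+3 = 8
ES_Ticketing = 5; EF_Ticketing = 5+7 = 12
ES_Staff briefing = max(EF_Venue booking=6, EF_Permits=4) = 6; EF_Staff briefing = 6+11 = 17
ES_Rehearsal = max(EF_Vendor contracts=5, EF_AV setup=19, EF_Stage build=13, EF_Marketing push=8, EF_Ticketing=12, EF_Staff briefing=17) = 19; EF_Rehearsal = 19+6 = 25
Expected project duration μ = 25 days. Critical path: Venue booking → AV setup → Rehearsal.

Variance along critical path = 2.778 + 4.000 + 1.778 = 8.556; σ = 2.925 days.
D = μ + z·σ = 25 + 1.036·2.925 = 28.0 days

28.0 days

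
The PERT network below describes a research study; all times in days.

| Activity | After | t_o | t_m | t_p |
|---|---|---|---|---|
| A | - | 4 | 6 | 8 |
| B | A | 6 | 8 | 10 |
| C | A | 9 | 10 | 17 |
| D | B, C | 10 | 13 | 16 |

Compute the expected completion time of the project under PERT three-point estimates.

30 days

te_A = (4 + 4·6 + 8)/6 = 36/6 = 6
te_B = (6 + 4·8 + 10)/6 = 48/6 = 8
te_C = (9 + 4·10 + 17)/6 = 66/6 = 11
te_D = (10 + 4·13 + 16)/6 = 78/6 = 13

Forward pass:
ES_A = 0; EF_A = 6
ES_B = 6; EF_B = 6+8 = 14
ES_C = 6; EF_C = 6+11 = 17
ES_D = max(EF_B=14, EF_C=17) = 17; EF_D = 17+13 = 30
Expected project duration μ = 30 days. Critical path: A → C → D.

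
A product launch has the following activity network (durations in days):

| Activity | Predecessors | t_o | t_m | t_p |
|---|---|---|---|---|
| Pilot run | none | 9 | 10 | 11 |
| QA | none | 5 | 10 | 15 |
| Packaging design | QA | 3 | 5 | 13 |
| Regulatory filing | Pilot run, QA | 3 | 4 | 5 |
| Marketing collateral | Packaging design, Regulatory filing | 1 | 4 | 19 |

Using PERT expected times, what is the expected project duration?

te_Pilot run = (9 + 4·10 + 11)/6 = 60/6 = 10
te_QA = (5 + 4·10 + 15)/6 = 60/6 = 10
te_Packaging design = (3 + 4·5 + 13)/6 = 36/6 = 6
te_Regulatory filing = (3 + 4·4 + 5)/6 = 24/6 = 4
te_Marketing collateral = (1 + 4·4 + 19)/6 = 36/6 = 6

Forward pass:
ES_Pilot run = 0; EF_Pilot run = 10
ES_QA = 0; EF_QA = 10
ES_Packaging design = 10; EF_Packaging design = 10+6 = 16
ES_Regulatory filing = max(EF_Pilot run=10, EF_QA=10) = 10; EF_Regulatory filing = 10+4 = 14
ES_Marketing collateral = max(EF_Packaging design=16, EF_Regulatory filing=14) = 16; EF_Marketing collateral = 16+6 = 22
Expected project duration μ = 22 days. Critical path: QA → Packaging design → Marketing collateral.

22 days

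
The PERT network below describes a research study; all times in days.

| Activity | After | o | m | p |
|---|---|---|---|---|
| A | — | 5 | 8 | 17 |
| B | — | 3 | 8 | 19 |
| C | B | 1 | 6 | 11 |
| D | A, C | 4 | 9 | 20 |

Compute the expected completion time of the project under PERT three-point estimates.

25 days

te_A = (5 + 4·8 + 17)/6 = 54/6 = 9
te_B = (3 + 4·8 + 19)/6 = 54/6 = 9
te_C = (1 + 4·6 + 11)/6 = 36/6 = 6
te_D = (4 + 4·9 + 20)/6 = 60/6 = 10

Forward pass:
ES_A = 0; EF_A = 9
ES_B = 0; EF_B = 9
ES_C = 9; EF_C = 9+6 = 15
ES_D = max(EF_A=9, EF_C=15) = 15; EF_D = 15+10 = 25
Expected project duration μ = 25 days. Critical path: B → C → D.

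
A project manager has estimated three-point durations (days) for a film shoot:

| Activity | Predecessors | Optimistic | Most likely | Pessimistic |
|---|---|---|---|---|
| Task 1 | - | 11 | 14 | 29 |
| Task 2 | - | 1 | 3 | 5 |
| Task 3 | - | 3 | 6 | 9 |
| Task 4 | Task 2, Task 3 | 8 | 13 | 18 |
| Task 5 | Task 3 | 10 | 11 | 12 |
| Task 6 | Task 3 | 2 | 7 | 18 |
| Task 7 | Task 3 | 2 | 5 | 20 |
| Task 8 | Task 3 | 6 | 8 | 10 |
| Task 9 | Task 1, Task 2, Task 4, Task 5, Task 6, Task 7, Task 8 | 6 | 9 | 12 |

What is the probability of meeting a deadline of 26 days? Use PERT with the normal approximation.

te_Task 1 = (11 + 4·14 + 29)/6 = 96/6 = 16; σ²_Task 1 = ((29−11)/6)² = 9.000
te_Task 2 = (1 + 4·3 + 5)/6 = 18/6 = 3; σ²_Task 2 = ((5−1)/6)² = 0.444
te_Task 3 = (3 + 4·6 + 9)/6 = 36/6 = 6; σ²_Task 3 = ((9−3)/6)² = 1.000
te_Task 4 = (8 + 4·13 + 18)/6 = 78/6 = 13; σ²_Task 4 = ((18−8)/6)² = 2.778
te_Task 5 = (10 + 4·11 + 12)/6 = 66/6 = 11; σ²_Task 5 = ((12−10)/6)² = 0.111
te_Task 6 = (2 + 4·7 + 18)/6 = 48/6 = 8; σ²_Task 6 = ((18−2)/6)² = 7.111
te_Task 7 = (2 + 4·5 + 20)/6 = 42/6 = 7; σ²_Task 7 = ((20−2)/6)² = 9.000
te_Task 8 = (6 + 4·8 + 10)/6 = 48/6 = 8; σ²_Task 8 = ((10−6)/6)² = 0.444
te_Task 9 = (6 + 4·9 + 12)/6 = 54/6 = 9; σ²_Task 9 = ((12−6)/6)² = 1.000

Forward pass:
ES_Task 1 = 0; EF_Task 1 = 16
ES_Task 2 = 0; EF_Task 2 = 3
ES_Task 3 = 0; EF_Task 3 = 6
ES_Task 4 = max(EF_Task 2=3, EF_Task 3=6) = 6; EF_Task 4 = 6+13 = 19
ES_Task 5 = 6; EF_Task 5 = 6+11 = 17
ES_Task 6 = 6; EF_Task 6 = 6+8 = 14
ES_Task 7 = 6; EF_Task 7 = 6+7 = 13
ES_Task 8 = 6; EF_Task 8 = 6+8 = 14
ES_Task 9 = max(EF_Task 1=16, EF_Task 2=3, EF_Task 4=19, EF_Task 5=17, EF_Task 6=14, EF_Task 7=13, EF_Task 8=14) = 19; EF_Task 9 = 19+9 = 28
Expected project duration μ = 28 days. Critical path: Task 3 → Task 4 → Task 9.

Variance along critical path = 1.000 + 2.778 + 1.000 = 4.778; σ = √4.778 = 2.186 days.
Z = (26 − 28) / 2.186 = -0.915
P(T ≤ 26) = Φ(-0.915) ≈ 0.180

0.180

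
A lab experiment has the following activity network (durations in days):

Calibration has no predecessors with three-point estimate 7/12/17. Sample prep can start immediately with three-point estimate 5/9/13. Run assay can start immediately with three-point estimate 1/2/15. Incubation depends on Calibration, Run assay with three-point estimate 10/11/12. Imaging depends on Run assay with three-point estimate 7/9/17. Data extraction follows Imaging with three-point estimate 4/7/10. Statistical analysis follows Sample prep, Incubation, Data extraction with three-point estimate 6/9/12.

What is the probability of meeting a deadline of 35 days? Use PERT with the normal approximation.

0.936

te_Calibration = (7 + 4·12 + 17)/6 = 72/6 = 12; σ²_Calibration = ((17−7)/6)² = 2.778
te_Sample prep = (5 + 4·9 + 13)/6 = 54/6 = 9; σ²_Sample prep = ((13−5)/6)² = 1.778
te_Run assay = (1 + 4·2 + 15)/6 = 24/6 = 4; σ²_Run assay = ((15−1)/6)² = 5.444
te_Incubation = (10 + 4·11 + 12)/6 = 66/6 = 11; σ²_Incubation = ((12−10)/6)² = 0.111
te_Imaging = (7 + 4·9 + 17)/6 = 60/6 = 10; σ²_Imaging = ((17−7)/6)² = 2.778
te_Data extraction = (4 + 4·7 + 10)/6 = 42/6 = 7; σ²_Data extraction = ((10−4)/6)² = 1.000
te_Statistical analysis = (6 + 4·9 + 12)/6 = 54/6 = 9; σ²_Statistical analysis = ((12−6)/6)² = 1.000

Forward pass:
ES_Calibration = 0; EF_Calibration = 12
ES_Sample prep = 0; EF_Sample prep = 9
ES_Run assay = 0; EF_Run assay = 4
ES_Incubation = max(EF_Calibration=12, EF_Run assay=4) = 12; EF_Incubation = 12+11 = 23
ES_Imaging = 4; EF_Imaging = 4+10 = 14
ES_Data extraction = 14; EF_Data extraction = 14+7 = 21
ES_Statistical analysis = max(EF_Sample prep=9, EF_Incubation=23, EF_Data extraction=21) = 23; EF_Statistical analysis = 23+9 = 32
Expected project duration μ = 32 days. Critical path: Calibration → Incubation → Statistical analysis.

Variance along critical path = 2.778 + 0.111 + 1.000 = 3.889; σ = √3.889 = 1.972 days.
Z = (35 − 32) / 1.972 = 1.521
P(T ≤ 35) = Φ(1.521) ≈ 0.936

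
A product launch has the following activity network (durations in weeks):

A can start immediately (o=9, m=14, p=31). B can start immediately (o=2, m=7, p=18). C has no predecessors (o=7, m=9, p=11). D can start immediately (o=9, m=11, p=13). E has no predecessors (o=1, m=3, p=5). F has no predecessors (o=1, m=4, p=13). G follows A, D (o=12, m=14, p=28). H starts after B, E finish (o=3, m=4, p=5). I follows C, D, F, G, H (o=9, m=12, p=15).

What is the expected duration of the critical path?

te_A = (9 + 4·14 + 31)/6 = 96/6 = 16
te_B = (2 + 4·7 + 18)/6 = 48/6 = 8
te_C = (7 + 4·9 + 11)/6 = 54/6 = 9
te_D = (9 + 4·11 + 13)/6 = 66/6 = 11
te_E = (1 + 4·3 + 5)/6 = 18/6 = 3
te_F = (1 + 4·4 + 13)/6 = 30/6 = 5
te_G = (12 + 4·14 + 28)/6 = 96/6 = 16
te_H = (3 + 4·4 + 5)/6 = 24/6 = 4
te_I = (9 + 4·12 + 15)/6 = 72/6 = 12

Forward pass:
ES_A = 0; EF_A = 16
ES_B = 0; EF_B = 8
ES_C = 0; EF_C = 9
ES_D = 0; EF_D = 11
ES_E = 0; EF_E = 3
ES_F = 0; EF_F = 5
ES_G = max(EF_A=16, EF_D=11) = 16; EF_G = 16+16 = 32
ES_H = max(EF_B=8, EF_E=3) = 8; EF_H = 8+4 = 12
ES_I = max(EF_C=9, EF_D=11, EF_F=5, EF_G=32, EF_H=12) = 32; EF_I = 32+12 = 44
Expected project duration μ = 44 weeks. Critical path: A → G → I.

44 weeks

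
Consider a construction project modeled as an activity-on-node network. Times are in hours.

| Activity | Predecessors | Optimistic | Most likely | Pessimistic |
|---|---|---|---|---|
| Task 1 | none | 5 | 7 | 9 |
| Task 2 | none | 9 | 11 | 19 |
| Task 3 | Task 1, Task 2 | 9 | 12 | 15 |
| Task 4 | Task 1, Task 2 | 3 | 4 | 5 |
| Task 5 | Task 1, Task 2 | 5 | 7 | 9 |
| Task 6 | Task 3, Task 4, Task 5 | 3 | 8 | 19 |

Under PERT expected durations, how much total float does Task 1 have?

te_Task 1 = (5 + 4·7 + 9)/6 = 42/6 = 7
te_Task 2 = (9 + 4·11 + 19)/6 = 72/6 = 12
te_Task 3 = (9 + 4·12 + 15)/6 = 72/6 = 12
te_Task 4 = (3 + 4·4 + 5)/6 = 24/6 = 4
te_Task 5 = (5 + 4·7 + 9)/6 = 42/6 = 7
te_Task 6 = (3 + 4·8 + 19)/6 = 54/6 = 9

Forward pass:
ES_Task 1 = 0; EF_Task 1 = 7
ES_Task 2 = 0; EF_Task 2 = 12
ES_Task 3 = max(EF_Task 1=7, EF_Task 2=12) = 12; EF_Task 3 = 12+12 = 24
ES_Task 4 = max(EF_Task 1=7, EF_Task 2=12) = 12; EF_Task 4 = 12+4 = 16
ES_Task 5 = max(EF_Task 1=7, EF_Task 2=12) = 12; EF_Task 5 = 12+7 = 19
ES_Task 6 = max(EF_Task 3=24, EF_Task 4=16, EF_Task 5=19) = 24; EF_Task 6 = 24+9 = 33
Expected project duration μ = 33 hours. Critical path: Task 2 → Task 3 → Task 6.

Backward pass:
LF_Task 6 = 33; LS_Task 6 = 33−9 = 24
LF_Task 5 = LS_Task 6 = 24; LS_Task 5 = 24−7 = 17
LF_Task 4 = LS_Task 6 = 24; LS_Task 4 = 24−4 = 20
LF_Task 3 = LS_Task 6 = 24; LS_Task 3 = 24−12 = 12
LF_Task 2 = min(LS_Task 3=12, LS_Task 4=20, LS_Task 5=17) = 12; LS_Task 2 = 12−12 = 0
LF_Task 1 = min(LS_Task 3=12, LS_Task 4=20, LS_Task 5=17) = 12; LS_Task 1 = 12−7 = 5
Slack_Task 1 = LS_Task 1 − ES_Task 1 = 5 − 0 = 5

5 hours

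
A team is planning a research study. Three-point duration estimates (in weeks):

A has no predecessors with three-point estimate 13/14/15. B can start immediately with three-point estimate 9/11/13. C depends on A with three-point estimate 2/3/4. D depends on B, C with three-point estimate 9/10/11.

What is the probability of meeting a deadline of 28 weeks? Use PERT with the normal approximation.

te_A = (13 + 4·14 + 15)/6 = 84/6 = 14; σ²_A = ((15−13)/6)² = 0.111
te_B = (9 + 4·11 + 13)/6 = 66/6 = 11; σ²_B = ((13−9)/6)² = 0.444
te_C = (2 + 4·3 + 4)/6 = 18/6 = 3; σ²_C = ((4−2)/6)² = 0.111
te_D = (9 + 4·10 + 11)/6 = 60/6 = 10; σ²_D = ((11−9)/6)² = 0.111

Forward pass:
ES_A = 0; EF_A = 14
ES_B = 0; EF_B = 11
ES_C = 14; EF_C = 14+3 = 17
ES_D = max(EF_B=11, EF_C=17) = 17; EF_D = 17+10 = 27
Expected project duration μ = 27 weeks. Critical path: A → C → D.

Variance along critical path = 0.111 + 0.111 + 0.111 = 0.333; σ = √0.333 = 0.577 weeks.
Z = (28 − 27) / 0.577 = 1.732
P(T ≤ 28) = Φ(1.732) ≈ 0.958

0.958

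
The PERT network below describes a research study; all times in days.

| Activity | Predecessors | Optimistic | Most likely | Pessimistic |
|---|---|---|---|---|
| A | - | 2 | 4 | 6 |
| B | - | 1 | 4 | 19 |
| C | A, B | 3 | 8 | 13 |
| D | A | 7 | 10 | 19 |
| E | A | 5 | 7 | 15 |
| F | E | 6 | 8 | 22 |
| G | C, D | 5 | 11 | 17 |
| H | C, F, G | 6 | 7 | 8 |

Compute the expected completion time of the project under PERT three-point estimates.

te_A = (2 + 4·4 + 6)/6 = 24/6 = 4
te_B = (1 + 4·4 + 19)/6 = 36/6 = 6
te_C = (3 + 4·8 + 13)/6 = 48/6 = 8
te_D = (7 + 4·10 + 19)/6 = 66/6 = 11
te_E = (5 + 4·7 + 15)/6 = 48/6 = 8
te_F = (6 + 4·8 + 22)/6 = 60/6 = 10
te_G = (5 + 4·11 + 17)/6 = 66/6 = 11
te_H = (6 + 4·7 + 8)/6 = 42/6 = 7

Forward pass:
ES_A = 0; EF_A = 4
ES_B = 0; EF_B = 6
ES_C = max(EF_A=4, EF_B=6) = 6; EF_C = 6+8 = 14
ES_D = 4; EF_D = 4+11 = 15
ES_E = 4; EF_E = 4+8 = 12
ES_F = 12; EF_F = 12+10 = 22
ES_G = max(EF_C=14, EF_D=15) = 15; EF_G = 15+11 = 26
ES_H = max(EF_C=14, EF_F=22, EF_G=26) = 26; EF_H = 26+7 = 33
Expected project duration μ = 33 days. Critical path: A → D → G → H.

33 days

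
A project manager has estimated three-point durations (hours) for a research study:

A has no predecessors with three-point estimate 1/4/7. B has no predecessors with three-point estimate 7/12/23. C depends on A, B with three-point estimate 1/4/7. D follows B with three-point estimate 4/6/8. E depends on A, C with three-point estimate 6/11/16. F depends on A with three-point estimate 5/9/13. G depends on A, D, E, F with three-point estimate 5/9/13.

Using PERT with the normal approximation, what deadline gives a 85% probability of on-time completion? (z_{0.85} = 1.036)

40.7 hours

te_A = (1 + 4·4 + 7)/6 = 24/6 = 4; σ²_A = ((7−1)/6)² = 1.000
te_B = (7 + 4·12 + 23)/6 = 78/6 = 13; σ²_B = ((23−7)/6)² = 7.111
te_C = (1 + 4·4 + 7)/6 = 24/6 = 4; σ²_C = ((7−1)/6)² = 1.000
te_D = (4 + 4·6 + 8)/6 = 36/6 = 6; σ²_D = ((8−4)/6)² = 0.444
te_E = (6 + 4·11 + 16)/6 = 66/6 = 11; σ²_E = ((16−6)/6)² = 2.778
te_F = (5 + 4·9 + 13)/6 = 54/6 = 9; σ²_F = ((13−5)/6)² = 1.778
te_G = (5 + 4·9 + 13)/6 = 54/6 = 9; σ²_G = ((13−5)/6)² = 1.778

Forward pass:
ES_A = 0; EF_A = 4
ES_B = 0; EF_B = 13
ES_C = max(EF_A=4, EF_B=13) = 13; EF_C = 13+4 = 17
ES_D = 13; EF_D = 13+6 = 19
ES_E = max(EF_A=4, EF_C=17) = 17; EF_E = 17+11 = 28
ES_F = 4; EF_F = 4+9 = 13
ES_G = max(EF_A=4, EF_D=19, EF_E=28, EF_F=13) = 28; EF_G = 28+9 = 37
Expected project duration μ = 37 hours. Critical path: B → C → E → G.

Variance along critical path = 7.111 + 1.000 + 2.778 + 1.778 = 12.667; σ = 3.559 hours.
D = μ + z·σ = 37 + 1.036·3.559 = 40.7 hours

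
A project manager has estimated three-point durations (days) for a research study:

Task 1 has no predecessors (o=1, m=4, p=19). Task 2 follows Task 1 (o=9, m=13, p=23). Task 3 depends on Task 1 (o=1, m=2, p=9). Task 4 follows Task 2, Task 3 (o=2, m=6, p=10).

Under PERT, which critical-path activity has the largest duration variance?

te_Task 1 = (1 + 4·4 + 19)/6 = 36/6 = 6; σ²_Task 1 = ((19−1)/6)² = 9.000
te_Task 2 = (9 + 4·13 + 23)/6 = 84/6 = 14; σ²_Task 2 = ((23−9)/6)² = 5.444
te_Task 3 = (1 + 4·2 + 9)/6 = 18/6 = 3; σ²_Task 3 = ((9−1)/6)² = 1.778
te_Task 4 = (2 + 4·6 + 10)/6 = 36/6 = 6; σ²_Task 4 = ((10−2)/6)² = 1.778

Forward pass:
ES_Task 1 = 0; EF_Task 1 = 6
ES_Task 2 = 6; EF_Task 2 = 6+14 = 20
ES_Task 3 = 6; EF_Task 3 = 6+3 = 9
ES_Task 4 = max(EF_Task 2=20, EF_Task 3=9) = 20; EF_Task 4 = 20+6 = 26
Expected project duration μ = 26 days. Critical path: Task 1 → Task 2 → Task 4.

Variances on critical path: σ²_Task 1=9.000, σ²_Task 2=5.444, σ²_Task 4=1.778.
Largest is σ²_Task 1 = 9.000.

Task 1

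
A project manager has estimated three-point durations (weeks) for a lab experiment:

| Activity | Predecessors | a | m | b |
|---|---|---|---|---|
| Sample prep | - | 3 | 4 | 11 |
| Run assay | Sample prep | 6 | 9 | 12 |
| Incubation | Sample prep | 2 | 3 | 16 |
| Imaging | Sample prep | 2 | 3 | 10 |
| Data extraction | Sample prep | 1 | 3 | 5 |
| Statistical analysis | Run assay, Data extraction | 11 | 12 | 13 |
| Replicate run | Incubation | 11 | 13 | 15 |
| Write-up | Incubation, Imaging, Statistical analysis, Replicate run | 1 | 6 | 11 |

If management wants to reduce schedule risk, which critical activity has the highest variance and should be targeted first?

Write-up

te_Sample prep = (3 + 4·4 + 11)/6 = 30/6 = 5; σ²_Sample prep = ((11−3)/6)² = 1.778
te_Run assay = (6 + 4·9 + 12)/6 = 54/6 = 9; σ²_Run assay = ((12−6)/6)² = 1.000
te_Incubation = (2 + 4·3 + 16)/6 = 30/6 = 5; σ²_Incubation = ((16−2)/6)² = 5.444
te_Imaging = (2 + 4·3 + 10)/6 = 24/6 = 4; σ²_Imaging = ((10−2)/6)² = 1.778
te_Data extraction = (1 + 4·3 + 5)/6 = 18/6 = 3; σ²_Data extraction = ((5−1)/6)² = 0.444
te_Statistical analysis = (11 + 4·12 + 13)/6 = 72/6 = 12; σ²_Statistical analysis = ((13−11)/6)² = 0.111
te_Replicate run = (11 + 4·13 + 15)/6 = 78/6 = 13; σ²_Replicate run = ((15−11)/6)² = 0.444
te_Write-up = (1 + 4·6 + 11)/6 = 36/6 = 6; σ²_Write-up = ((11−1)/6)² = 2.778

Forward pass:
ES_Sample prep = 0; EF_Sample prep = 5
ES_Run assay = 5; EF_Run assay = 5+9 = 14
ES_Incubation = 5; EF_Incubation = 5+5 = 10
ES_Imaging = 5; EF_Imaging = 5+4 = 9
ES_Data extraction = 5; EF_Data extraction = 5+3 = 8
ES_Statistical analysis = max(EF_Run assay=14, EF_Data extraction=8) = 14; EF_Statistical analysis = 14+12 = 26
ES_Replicate run = 10; EF_Replicate run = 10+13 = 23
ES_Write-up = max(EF_Incubation=10, EF_Imaging=9, EF_Statistical analysis=26, EF_Replicate run=23) = 26; EF_Write-up = 26+6 = 32
Expected project duration μ = 32 weeks. Critical path: Sample prep → Run assay → Statistical analysis → Write-up.

Variances on critical path: σ²_Sample prep=1.778, σ²_Run assay=1.000, σ²_Statistical analysis=0.111, σ²_Write-up=2.778.
Largest is σ²_Write-up = 2.778.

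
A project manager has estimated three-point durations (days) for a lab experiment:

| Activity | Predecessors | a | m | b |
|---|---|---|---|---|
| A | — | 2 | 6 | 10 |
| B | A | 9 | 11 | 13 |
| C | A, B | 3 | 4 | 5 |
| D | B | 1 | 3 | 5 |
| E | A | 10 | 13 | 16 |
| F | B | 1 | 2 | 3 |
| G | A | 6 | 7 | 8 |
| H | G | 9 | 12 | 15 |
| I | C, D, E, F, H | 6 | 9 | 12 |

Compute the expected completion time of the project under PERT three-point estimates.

34 days

te_A = (2 + 4·6 + 10)/6 = 36/6 = 6
te_B = (9 + 4·11 + 13)/6 = 66/6 = 11
te_C = (3 + 4·4 + 5)/6 = 24/6 = 4
te_D = (1 + 4·3 + 5)/6 = 18/6 = 3
te_E = (10 + 4·13 + 16)/6 = 78/6 = 13
te_F = (1 + 4·2 + 3)/6 = 12/6 = 2
te_G = (6 + 4·7 + 8)/6 = 42/6 = 7
te_H = (9 + 4·12 + 15)/6 = 72/6 = 12
te_I = (6 + 4·9 + 12)/6 = 54/6 = 9

Forward pass:
ES_A = 0; EF_A = 6
ES_B = 6; EF_B = 6+11 = 17
ES_C = max(EF_A=6, EF_B=17) = 17; EF_C = 17+4 = 21
ES_D = 17; EF_D = 17+3 = 20
ES_E = 6; EF_E = 6+13 = 19
ES_F = 17; EF_F = 17+2 = 19
ES_G = 6; EF_G = 6+7 = 13
ES_H = 13; EF_H = 13+12 = 25
ES_I = max(EF_C=21, EF_D=20, EF_E=19, EF_F=19, EF_H=25) = 25; EF_I = 25+9 = 34
Expected project duration μ = 34 days. Critical path: A → G → H → I.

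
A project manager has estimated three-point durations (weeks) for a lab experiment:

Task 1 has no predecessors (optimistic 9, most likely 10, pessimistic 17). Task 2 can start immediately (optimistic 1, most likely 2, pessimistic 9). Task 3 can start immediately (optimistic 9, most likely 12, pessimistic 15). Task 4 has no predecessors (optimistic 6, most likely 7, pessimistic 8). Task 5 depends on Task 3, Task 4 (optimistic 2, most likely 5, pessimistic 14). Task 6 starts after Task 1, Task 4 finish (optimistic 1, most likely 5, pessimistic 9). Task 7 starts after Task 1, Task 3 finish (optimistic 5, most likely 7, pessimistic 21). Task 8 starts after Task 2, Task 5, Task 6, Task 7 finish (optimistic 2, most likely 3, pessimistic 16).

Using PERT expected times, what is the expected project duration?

te_Task 1 = (9 + 4·10 + 17)/6 = 66/6 = 11
te_Task 2 = (1 + 4·2 + 9)/6 = 18/6 = 3
te_Task 3 = (9 + 4·12 + 15)/6 = 72/6 = 12
te_Task 4 = (6 + 4·7 + 8)/6 = 42/6 = 7
te_Task 5 = (2 + 4·5 + 14)/6 = 36/6 = 6
te_Task 6 = (1 + 4·5 + 9)/6 = 30/6 = 5
te_Task 7 = (5 + 4·7 + 21)/6 = 54/6 = 9
te_Task 8 = (2 + 4·3 + 16)/6 = 30/6 = 5

Forward pass:
ES_Task 1 = 0; EF_Task 1 = 11
ES_Task 2 = 0; EF_Task 2 = 3
ES_Task 3 = 0; EF_Task 3 = 12
ES_Task 4 = 0; EF_Task 4 = 7
ES_Task 5 = max(EF_Task 3=12, EF_Task 4=7) = 12; EF_Task 5 = 12+6 = 18
ES_Task 6 = max(EF_Task 1=11, EF_Task 4=7) = 11; EF_Task 6 = 11+5 = 16
ES_Task 7 = max(EF_Task 1=11, EF_Task 3=12) = 12; EF_Task 7 = 12+9 = 21
ES_Task 8 = max(EF_Task 2=3, EF_Task 5=18, EF_Task 6=16, EF_Task 7=21) = 21; EF_Task 8 = 21+5 = 26
Expected project duration μ = 26 weeks. Critical path: Task 3 → Task 7 → Task 8.

26 weeks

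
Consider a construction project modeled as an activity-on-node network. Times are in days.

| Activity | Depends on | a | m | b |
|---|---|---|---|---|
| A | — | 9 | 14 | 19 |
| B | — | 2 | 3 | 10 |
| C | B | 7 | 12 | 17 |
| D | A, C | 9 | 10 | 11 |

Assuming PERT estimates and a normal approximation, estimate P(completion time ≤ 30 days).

te_A = (9 + 4·14 + 19)/6 = 84/6 = 14; σ²_A = ((19−9)/6)² = 2.778
te_B = (2 + 4·3 + 10)/6 = 24/6 = 4; σ²_B = ((10−2)/6)² = 1.778
te_C = (7 + 4·12 + 17)/6 = 72/6 = 12; σ²_C = ((17−7)/6)² = 2.778
te_D = (9 + 4·10 + 11)/6 = 60/6 = 10; σ²_D = ((11−9)/6)² = 0.111

Forward pass:
ES_A = 0; EF_A = 14
ES_B = 0; EF_B = 4
ES_C = 4; EF_C = 4+12 = 16
ES_D = max(EF_A=14, EF_C=16) = 16; EF_D = 16+10 = 26
Expected project duration μ = 26 days. Critical path: B → C → D.

Variance along critical path = 1.778 + 2.778 + 0.111 = 4.667; σ = √4.667 = 2.160 days.
Z = (30 − 26) / 2.160 = 1.852
P(T ≤ 30) = Φ(1.852) ≈ 0.968

0.968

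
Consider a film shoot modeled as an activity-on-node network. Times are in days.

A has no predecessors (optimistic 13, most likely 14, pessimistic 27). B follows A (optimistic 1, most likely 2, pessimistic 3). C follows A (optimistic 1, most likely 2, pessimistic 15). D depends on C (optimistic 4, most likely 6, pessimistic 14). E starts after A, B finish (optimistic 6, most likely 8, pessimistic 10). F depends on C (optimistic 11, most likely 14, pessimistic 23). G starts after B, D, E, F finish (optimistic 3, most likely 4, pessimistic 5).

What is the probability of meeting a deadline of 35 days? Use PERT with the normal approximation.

0.151

te_A = (13 + 4·14 + 27)/6 = 96/6 = 16; σ²_A = ((27−13)/6)² = 5.444
te_B = (1 + 4·2 + 3)/6 = 12/6 = 2; σ²_B = ((3−1)/6)² = 0.111
te_C = (1 + 4·2 + 15)/6 = 24/6 = 4; σ²_C = ((15−1)/6)² = 5.444
te_D = (4 + 4·6 + 14)/6 = 42/6 = 7; σ²_D = ((14−4)/6)² = 2.778
te_E = (6 + 4·8 + 10)/6 = 48/6 = 8; σ²_E = ((10−6)/6)² = 0.444
te_F = (11 + 4·14 + 23)/6 = 90/6 = 15; σ²_F = ((23−11)/6)² = 4.000
te_G = (3 + 4·4 + 5)/6 = 24/6 = 4; σ²_G = ((5−3)/6)² = 0.111

Forward pass:
ES_A = 0; EF_A = 16
ES_B = 16; EF_B = 16+2 = 18
ES_C = 16; EF_C = 16+4 = 20
ES_D = 20; EF_D = 20+7 = 27
ES_E = max(EF_A=16, EF_B=18) = 18; EF_E = 18+8 = 26
ES_F = 20; EF_F = 20+15 = 35
ES_G = max(EF_B=18, EF_D=27, EF_E=26, EF_F=35) = 35; EF_G = 35+4 = 39
Expected project duration μ = 39 days. Critical path: A → C → F → G.

Variance along critical path = 5.444 + 5.444 + 4.000 + 0.111 = 15.000; σ = √15.000 = 3.873 days.
Z = (35 − 39) / 3.873 = -1.033
P(T ≤ 35) = Φ(-1.033) ≈ 0.151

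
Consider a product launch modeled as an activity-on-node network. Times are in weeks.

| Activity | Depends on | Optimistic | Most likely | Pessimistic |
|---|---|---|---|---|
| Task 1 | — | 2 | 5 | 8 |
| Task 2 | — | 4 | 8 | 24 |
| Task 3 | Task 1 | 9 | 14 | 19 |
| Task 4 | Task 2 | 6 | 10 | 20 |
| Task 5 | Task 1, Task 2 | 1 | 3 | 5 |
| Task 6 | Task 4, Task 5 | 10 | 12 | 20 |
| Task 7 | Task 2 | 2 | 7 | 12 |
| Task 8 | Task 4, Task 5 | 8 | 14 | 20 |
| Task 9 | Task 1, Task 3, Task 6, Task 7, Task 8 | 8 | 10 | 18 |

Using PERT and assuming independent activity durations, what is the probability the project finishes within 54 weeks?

te_Task 1 = (2 + 4·5 + 8)/6 = 30/6 = 5; σ²_Task 1 = ((8−2)/6)² = 1.000
te_Task 2 = (4 + 4·8 + 24)/6 = 60/6 = 10; σ²_Task 2 = ((24−4)/6)² = 11.111
te_Task 3 = (9 + 4·14 + 19)/6 = 84/6 = 14; σ²_Task 3 = ((19−9)/6)² = 2.778
te_Task 4 = (6 + 4·10 + 20)/6 = 66/6 = 11; σ²_Task 4 = ((20−6)/6)² = 5.444
te_Task 5 = (1 + 4·3 + 5)/6 = 18/6 = 3; σ²_Task 5 = ((5−1)/6)² = 0.444
te_Task 6 = (10 + 4·12 + 20)/6 = 78/6 = 13; σ²_Task 6 = ((20−10)/6)² = 2.778
te_Task 7 = (2 + 4·7 + 12)/6 = 42/6 = 7; σ²_Task 7 = ((12−2)/6)² = 2.778
te_Task 8 = (8 + 4·14 + 20)/6 = 84/6 = 14; σ²_Task 8 = ((20−8)/6)² = 4.000
te_Task 9 = (8 + 4·10 + 18)/6 = 66/6 = 11; σ²_Task 9 = ((18−8)/6)² = 2.778

Forward pass:
ES_Task 1 = 0; EF_Task 1 = 5
ES_Task 2 = 0; EF_Task 2 = 10
ES_Task 3 = 5; EF_Task 3 = 5+14 = 19
ES_Task 4 = 10; EF_Task 4 = 10+11 = 21
ES_Task 5 = max(EF_Task 1=5, EF_Task 2=10) = 10; EF_Task 5 = 10+3 = 13
ES_Task 6 = max(EF_Task 4=21, EF_Task 5=13) = 21; EF_Task 6 = 21+13 = 34
ES_Task 7 = 10; EF_Task 7 = 10+7 = 17
ES_Task 8 = max(EF_Task 4=21, EF_Task 5=13) = 21; EF_Task 8 = 21+14 = 35
ES_Task 9 = max(EF_Task 1=5, EF_Task 3=19, EF_Task 6=34, EF_Task 7=17, EF_Task 8=35) = 35; EF_Task 9 = 35+11 = 46
Expected project duration μ = 46 weeks. Critical path: Task 2 → Task 4 → Task 8 → Task 9.

Variance along critical path = 11.111 + 5.444 + 4.000 + 2.778 = 23.333; σ = √23.333 = 4.830 weeks.
Z = (54 − 46) / 4.830 = 1.656
P(T ≤ 54) = Φ(1.656) ≈ 0.951

0.951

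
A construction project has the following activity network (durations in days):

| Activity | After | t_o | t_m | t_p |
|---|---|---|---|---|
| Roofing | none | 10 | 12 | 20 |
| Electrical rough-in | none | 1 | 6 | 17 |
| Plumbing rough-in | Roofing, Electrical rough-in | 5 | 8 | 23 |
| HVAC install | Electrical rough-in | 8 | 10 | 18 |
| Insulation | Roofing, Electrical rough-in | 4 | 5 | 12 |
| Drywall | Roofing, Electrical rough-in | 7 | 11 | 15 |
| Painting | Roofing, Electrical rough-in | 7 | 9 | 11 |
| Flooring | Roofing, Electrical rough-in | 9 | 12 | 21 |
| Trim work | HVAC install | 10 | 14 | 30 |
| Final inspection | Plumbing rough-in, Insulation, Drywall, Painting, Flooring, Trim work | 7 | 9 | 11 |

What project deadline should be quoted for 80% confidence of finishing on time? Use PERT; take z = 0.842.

46.9 days

te_Roofing = (10 + 4·12 + 20)/6 = 78/6 = 13; σ²_Roofing = ((20−10)/6)² = 2.778
te_Electrical rough-in = (1 + 4·6 + 17)/6 = 42/6 = 7; σ²_Electrical rough-in = ((17−1)/6)² = 7.111
te_Plumbing rough-in = (5 + 4·8 + 23)/6 = 60/6 = 10; σ²_Plumbing rough-in = ((23−5)/6)² = 9.000
te_HVAC install = (8 + 4·10 + 18)/6 = 66/6 = 11; σ²_HVAC install = ((18−8)/6)² = 2.778
te_Insulation = (4 + 4·5 + 12)/6 = 36/6 = 6; σ²_Insulation = ((12−4)/6)² = 1.778
te_Drywall = (7 + 4·11 + 15)/6 = 66/6 = 11; σ²_Drywall = ((15−7)/6)² = 1.778
te_Painting = (7 + 4·9 + 11)/6 = 54/6 = 9; σ²_Painting = ((11−7)/6)² = 0.444
te_Flooring = (9 + 4·12 + 21)/6 = 78/6 = 13; σ²_Flooring = ((21−9)/6)² = 4.000
te_Trim work = (10 + 4·14 + 30)/6 = 96/6 = 16; σ²_Trim work = ((30−10)/6)² = 11.111
te_Final inspection = (7 + 4·9 + 11)/6 = 54/6 = 9; σ²_Final inspection = ((11−7)/6)² = 0.444

Forward pass:
ES_Roofing = 0; EF_Roofing = 13
ES_Electrical rough-in = 0; EF_Electrical rough-in = 7
ES_Plumbing rough-in = max(EF_Roofing=13, EF_Electrical rough-in=7) = 13; EF_Plumbing rough-in = 13+10 = 23
ES_HVAC install = 7; EF_HVAC install = 7+11 = 18
ES_Insulation = max(EF_Roofing=13, EF_Electrical rough-in=7) = 13; EF_Insulation = 13+6 = 19
ES_Drywall = max(EF_Roofing=13, EF_Electrical rough-in=7) = 13; EF_Drywall = 13+11 = 24
ES_Painting = max(EF_Roofing=13, EF_Electrical rough-in=7) = 13; EF_Painting = 13+9 = 22
ES_Flooring = max(EF_Roofing=13, EF_Electrical rough-in=7) = 13; EF_Flooring = 13+13 = 26
ES_Trim work = 18; EF_Trim work = 18+16 = 34
ES_Final inspection = max(EF_Plumbing rough-in=23, EF_Insulation=19, EF_Drywall=24, EF_Painting=22, EF_Flooring=26, EF_Trim work=34) = 34; EF_Final inspection = 34+9 = 43
Expected project duration μ = 43 days. Critical path: Electrical rough-in → HVAC install → Trim work → Final inspection.

Variance along critical path = 7.111 + 2.778 + 11.111 + 0.444 = 21.444; σ = 4.631 days.
D = μ + z·σ = 43 + 0.842·4.631 = 46.9 days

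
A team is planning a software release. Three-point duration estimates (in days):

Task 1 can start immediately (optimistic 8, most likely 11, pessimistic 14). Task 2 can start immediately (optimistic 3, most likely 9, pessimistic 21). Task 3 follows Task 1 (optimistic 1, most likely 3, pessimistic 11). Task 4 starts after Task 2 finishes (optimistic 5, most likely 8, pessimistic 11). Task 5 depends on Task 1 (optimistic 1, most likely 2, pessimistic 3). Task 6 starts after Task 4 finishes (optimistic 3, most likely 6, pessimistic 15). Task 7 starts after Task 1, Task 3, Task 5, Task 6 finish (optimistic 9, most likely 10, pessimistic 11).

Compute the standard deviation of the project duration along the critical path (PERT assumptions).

te_Task 1 = (8 + 4·11 + 14)/6 = 66/6 = 11; σ²_Task 1 = ((14−8)/6)² = 1.000
te_Task 2 = (3 + 4·9 + 21)/6 = 60/6 = 10; σ²_Task 2 = ((21−3)/6)² = 9.000
te_Task 3 = (1 + 4·3 + 11)/6 = 24/6 = 4; σ²_Task 3 = ((11−1)/6)² = 2.778
te_Task 4 = (5 + 4·8 + 11)/6 = 48/6 = 8; σ²_Task 4 = ((11−5)/6)² = 1.000
te_Task 5 = (1 + 4·2 + 3)/6 = 12/6 = 2; σ²_Task 5 = ((3−1)/6)² = 0.111
te_Task 6 = (3 + 4·6 + 15)/6 = 42/6 = 7; σ²_Task 6 = ((15−3)/6)² = 4.000
te_Task 7 = (9 + 4·10 + 11)/6 = 60/6 = 10; σ²_Task 7 = ((11−9)/6)² = 0.111

Forward pass:
ES_Task 1 = 0; EF_Task 1 = 11
ES_Task 2 = 0; EF_Task 2 = 10
ES_Task 3 = 11; EF_Task 3 = 11+4 = 15
ES_Task 4 = 10; EF_Task 4 = 10+8 = 18
ES_Task 5 = 11; EF_Task 5 = 11+2 = 13
ES_Task 6 = 18; EF_Task 6 = 18+7 = 25
ES_Task 7 = max(EF_Task 1=11, EF_Task 3=15, EF_Task 5=13, EF_Task 6=25) = 25; EF_Task 7 = 25+10 = 35
Expected project duration μ = 35 days. Critical path: Task 2 → Task 4 → Task 6 → Task 7.

Variance along critical path = 9.000 + 1.000 + 4.000 + 0.111 = 14.111
σ = √14.111 = 3.756 days

3.76 days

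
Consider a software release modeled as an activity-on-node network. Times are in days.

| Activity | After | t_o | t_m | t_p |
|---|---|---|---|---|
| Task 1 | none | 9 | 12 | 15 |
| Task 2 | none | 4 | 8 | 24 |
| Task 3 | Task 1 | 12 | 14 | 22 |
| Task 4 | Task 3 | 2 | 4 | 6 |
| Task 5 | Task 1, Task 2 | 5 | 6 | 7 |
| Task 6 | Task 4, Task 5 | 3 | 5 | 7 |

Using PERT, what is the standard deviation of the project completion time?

te_Task 1 = (9 + 4·12 + 15)/6 = 72/6 = 12; σ²_Task 1 = ((15−9)/6)² = 1.000
te_Task 2 = (4 + 4·8 + 24)/6 = 60/6 = 10; σ²_Task 2 = ((24−4)/6)² = 11.111
te_Task 3 = (12 + 4·14 + 22)/6 = 90/6 = 15; σ²_Task 3 = ((22−12)/6)² = 2.778
te_Task 4 = (2 + 4·4 + 6)/6 = 24/6 = 4; σ²_Task 4 = ((6−2)/6)² = 0.444
te_Task 5 = (5 + 4·6 + 7)/6 = 36/6 = 6; σ²_Task 5 = ((7−5)/6)² = 0.111
te_Task 6 = (3 + 4·5 + 7)/6 = 30/6 = 5; σ²_Task 6 = ((7−3)/6)² = 0.444

Forward pass:
ES_Task 1 = 0; EF_Task 1 = 12
ES_Task 2 = 0; EF_Task 2 = 10
ES_Task 3 = 12; EF_Task 3 = 12+15 = 27
ES_Task 4 = 27; EF_Task 4 = 27+4 = 31
ES_Task 5 = max(EF_Task 1=12, EF_Task 2=10) = 12; EF_Task 5 = 12+6 = 18
ES_Task 6 = max(EF_Task 4=31, EF_Task 5=18) = 31; EF_Task 6 = 31+5 = 36
Expected project duration μ = 36 days. Critical path: Task 1 → Task 3 → Task 4 → Task 6.

Variance along critical path = 1.000 + 2.778 + 0.444 + 0.444 = 4.667
σ = √4.667 = 2.160 days

2.16 days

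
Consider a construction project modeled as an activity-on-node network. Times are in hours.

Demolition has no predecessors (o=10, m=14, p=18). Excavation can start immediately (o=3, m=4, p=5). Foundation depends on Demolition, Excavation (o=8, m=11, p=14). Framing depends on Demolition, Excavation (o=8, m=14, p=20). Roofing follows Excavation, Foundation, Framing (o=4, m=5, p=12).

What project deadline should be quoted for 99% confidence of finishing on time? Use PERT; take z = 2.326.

te_Demolition = (10 + 4·14 + 18)/6 = 84/6 = 14; σ²_Demolition = ((18−10)/6)² = 1.778
te_Excavation = (3 + 4·4 + 5)/6 = 24/6 = 4; σ²_Excavation = ((5−3)/6)² = 0.111
te_Foundation = (8 + 4·11 + 14)/6 = 66/6 = 11; σ²_Foundation = ((14−8)/6)² = 1.000
te_Framing = (8 + 4·14 + 20)/6 = 84/6 = 14; σ²_Framing = ((20−8)/6)² = 4.000
te_Roofing = (4 + 4·5 + 12)/6 = 36/6 = 6; σ²_Roofing = ((12−4)/6)² = 1.778

Forward pass:
ES_Demolition = 0; EF_Demolition = 14
ES_Excavation = 0; EF_Excavation = 4
ES_Foundation = max(EF_Demolition=14, EF_Excavation=4) = 14; EF_Foundation = 14+11 = 25
ES_Framing = max(EF_Demolition=14, EF_Excavation=4) = 14; EF_Framing = 14+14 = 28
ES_Roofing = max(EF_Excavation=4, EF_Foundation=25, EF_Framing=28) = 28; EF_Roofing = 28+6 = 34
Expected project duration μ = 34 hours. Critical path: Demolition → Framing → Roofing.

Variance along critical path = 1.778 + 4.000 + 1.778 = 7.556; σ = 2.749 hours.
D = μ + z·σ = 34 + 2.326·2.749 = 40.4 hours

40.4 hours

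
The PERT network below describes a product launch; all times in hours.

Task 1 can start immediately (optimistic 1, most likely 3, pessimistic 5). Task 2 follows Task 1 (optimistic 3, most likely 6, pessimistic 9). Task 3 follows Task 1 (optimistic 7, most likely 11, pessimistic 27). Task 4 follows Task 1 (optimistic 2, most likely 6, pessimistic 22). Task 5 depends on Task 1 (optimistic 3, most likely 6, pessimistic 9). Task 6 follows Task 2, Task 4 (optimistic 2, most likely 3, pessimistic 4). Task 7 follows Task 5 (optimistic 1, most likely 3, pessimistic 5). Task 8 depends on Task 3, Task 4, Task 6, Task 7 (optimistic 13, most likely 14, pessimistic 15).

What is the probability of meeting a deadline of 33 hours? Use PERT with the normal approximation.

0.810

te_Task 1 = (1 + 4·3 + 5)/6 = 18/6 = 3; σ²_Task 1 = ((5−1)/6)² = 0.444
te_Task 2 = (3 + 4·6 + 9)/6 = 36/6 = 6; σ²_Task 2 = ((9−3)/6)² = 1.000
te_Task 3 = (7 + 4·11 + 27)/6 = 78/6 = 13; σ²_Task 3 = ((27−7)/6)² = 11.111
te_Task 4 = (2 + 4·6 + 22)/6 = 48/6 = 8; σ²_Task 4 = ((22−2)/6)² = 11.111
te_Task 5 = (3 + 4·6 + 9)/6 = 36/6 = 6; σ²_Task 5 = ((9−3)/6)² = 1.000
te_Task 6 = (2 + 4·3 + 4)/6 = 18/6 = 3; σ²_Task 6 = ((4−2)/6)² = 0.111
te_Task 7 = (1 + 4·3 + 5)/6 = 18/6 = 3; σ²_Task 7 = ((5−1)/6)² = 0.444
te_Task 8 = (13 + 4·14 + 15)/6 = 84/6 = 14; σ²_Task 8 = ((15−13)/6)² = 0.111

Forward pass:
ES_Task 1 = 0; EF_Task 1 = 3
ES_Task 2 = 3; EF_Task 2 = 3+6 = 9
ES_Task 3 = 3; EF_Task 3 = 3+13 = 16
ES_Task 4 = 3; EF_Task 4 = 3+8 = 11
ES_Task 5 = 3; EF_Task 5 = 3+6 = 9
ES_Task 6 = max(EF_Task 2=9, EF_Task 4=11) = 11; EF_Task 6 = 11+3 = 14
ES_Task 7 = 9; EF_Task 7 = 9+3 = 12
ES_Task 8 = max(EF_Task 3=16, EF_Task 4=11, EF_Task 6=14, EF_Task 7=12) = 16; EF_Task 8 = 16+14 = 30
Expected project duration μ = 30 hours. Critical path: Task 1 → Task 3 → Task 8.

Variance along critical path = 0.444 + 11.111 + 0.111 = 11.667; σ = √11.667 = 3.416 hours.
Z = (33 − 30) / 3.416 = 0.878
P(T ≤ 33) = Φ(0.878) ≈ 0.810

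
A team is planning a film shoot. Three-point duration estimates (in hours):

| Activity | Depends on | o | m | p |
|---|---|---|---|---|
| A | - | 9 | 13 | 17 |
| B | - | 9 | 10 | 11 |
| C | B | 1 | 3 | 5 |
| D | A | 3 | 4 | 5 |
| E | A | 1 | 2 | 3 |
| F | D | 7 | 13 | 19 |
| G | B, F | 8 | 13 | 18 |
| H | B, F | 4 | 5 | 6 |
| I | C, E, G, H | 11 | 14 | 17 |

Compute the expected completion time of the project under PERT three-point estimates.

57 hours

te_A = (9 + 4·13 + 17)/6 = 78/6 = 13
te_B = (9 + 4·10 + 11)/6 = 60/6 = 10
te_C = (1 + 4·3 + 5)/6 = 18/6 = 3
te_D = (3 + 4·4 + 5)/6 = 24/6 = 4
te_E = (1 + 4·2 + 3)/6 = 12/6 = 2
te_F = (7 + 4·13 + 19)/6 = 78/6 = 13
te_G = (8 + 4·13 + 18)/6 = 78/6 = 13
te_H = (4 + 4·5 + 6)/6 = 30/6 = 5
te_I = (11 + 4·14 + 17)/6 = 84/6 = 14

Forward pass:
ES_A = 0; EF_A = 13
ES_B = 0; EF_B = 10
ES_C = 10; EF_C = 10+3 = 13
ES_D = 13; EF_D = 13+4 = 17
ES_E = 13; EF_E = 13+2 = 15
ES_F = 17; EF_F = 17+13 = 30
ES_G = max(EF_B=10, EF_F=30) = 30; EF_G = 30+13 = 43
ES_H = max(EF_B=10, EF_F=30) = 30; EF_H = 30+5 = 35
ES_I = max(EF_C=13, EF_E=15, EF_G=43, EF_H=35) = 43; EF_I = 43+14 = 57
Expected project duration μ = 57 hours. Critical path: A → D → F → G → I.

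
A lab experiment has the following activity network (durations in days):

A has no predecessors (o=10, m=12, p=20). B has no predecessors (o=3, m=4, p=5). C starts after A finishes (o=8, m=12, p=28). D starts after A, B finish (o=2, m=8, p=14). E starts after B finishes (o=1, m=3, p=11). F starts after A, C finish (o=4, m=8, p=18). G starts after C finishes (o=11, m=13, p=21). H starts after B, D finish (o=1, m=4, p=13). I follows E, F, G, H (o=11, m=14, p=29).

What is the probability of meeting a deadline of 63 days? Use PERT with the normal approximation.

te_A = (10 + 4·12 + 20)/6 = 78/6 = 13; σ²_A = ((20−10)/6)² = 2.778
te_B = (3 + 4·4 + 5)/6 = 24/6 = 4; σ²_B = ((5−3)/6)² = 0.111
te_C = (8 + 4·12 + 28)/6 = 84/6 = 14; σ²_C = ((28−8)/6)² = 11.111
te_D = (2 + 4·8 + 14)/6 = 48/6 = 8; σ²_D = ((14−2)/6)² = 4.000
te_E = (1 + 4·3 + 11)/6 = 24/6 = 4; σ²_E = ((11−1)/6)² = 2.778
te_F = (4 + 4·8 + 18)/6 = 54/6 = 9; σ²_F = ((18−4)/6)² = 5.444
te_G = (11 + 4·13 + 21)/6 = 84/6 = 14; σ²_G = ((21−11)/6)² = 2.778
te_H = (1 + 4·4 + 13)/6 = 30/6 = 5; σ²_H = ((13−1)/6)² = 4.000
te_I = (11 + 4·14 + 29)/6 = 96/6 = 16; σ²_I = ((29−11)/6)² = 9.000

Forward pass:
ES_A = 0; EF_A = 13
ES_B = 0; EF_B = 4
ES_C = 13; EF_C = 13+14 = 27
ES_D = max(EF_A=13, EF_B=4) = 13; EF_D = 13+8 = 21
ES_E = 4; EF_E = 4+4 = 8
ES_F = max(EF_A=13, EF_C=27) = 27; EF_F = 27+9 = 36
ES_G = 27; EF_G = 27+14 = 41
ES_H = max(EF_B=4, EF_D=21) = 21; EF_H = 21+5 = 26
ES_I = max(EF_E=8, EF_F=36, EF_G=41, EF_H=26) = 41; EF_I = 41+16 = 57
Expected project duration μ = 57 days. Critical path: A → C → G → I.

Variance along critical path = 2.778 + 11.111 + 2.778 + 9.000 = 25.667; σ = √25.667 = 5.066 days.
Z = (63 − 57) / 5.066 = 1.184
P(T ≤ 63) = Φ(1.184) ≈ 0.882

0.882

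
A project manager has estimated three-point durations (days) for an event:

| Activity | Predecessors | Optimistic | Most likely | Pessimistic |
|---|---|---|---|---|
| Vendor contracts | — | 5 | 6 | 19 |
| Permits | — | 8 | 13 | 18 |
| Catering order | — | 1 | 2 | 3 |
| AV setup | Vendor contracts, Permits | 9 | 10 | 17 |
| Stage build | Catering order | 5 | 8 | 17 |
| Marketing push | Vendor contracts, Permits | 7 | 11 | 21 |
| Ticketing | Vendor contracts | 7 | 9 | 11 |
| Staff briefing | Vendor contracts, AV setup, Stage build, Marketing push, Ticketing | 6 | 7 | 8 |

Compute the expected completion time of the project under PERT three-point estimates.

32 days

te_Vendor contracts = (5 + 4·6 + 19)/6 = 48/6 = 8
te_Permits = (8 + 4·13 + 18)/6 = 78/6 = 13
te_Catering order = (1 + 4·2 + 3)/6 = 12/6 = 2
te_AV setup = (9 + 4·10 + 17)/6 = 66/6 = 11
te_Stage build = (5 + 4·8 + 17)/6 = 54/6 = 9
te_Marketing push = (7 + 4·11 + 21)/6 = 72/6 = 12
te_Ticketing = (7 + 4·9 + 11)/6 = 54/6 = 9
te_Staff briefing = (6 + 4·7 + 8)/6 = 42/6 = 7

Forward pass:
ES_Vendor contracts = 0; EF_Vendor contracts = 8
ES_Permits = 0; EF_Permits = 13
ES_Catering order = 0; EF_Catering order = 2
ES_AV setup = max(EF_Vendor contracts=8, EF_Permits=13) = 13; EF_AV setup = 13+11 = 24
ES_Stage build = 2; EF_Stage build = 2+9 = 11
ES_Marketing push = max(EF_Vendor contracts=8, EF_Permits=13) = 13; EF_Marketing push = 13+12 = 25
ES_Ticketing = 8; EF_Ticketing = 8+9 = 17
ES_Staff briefing = max(EF_Vendor contracts=8, EF_AV setup=24, EF_Stage build=11, EF_Marketing push=25, EF_Ticketing=17) = 25; EF_Staff briefing = 25+7 = 32
Expected project duration μ = 32 days. Critical path: Permits → Marketing push → Staff briefing.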